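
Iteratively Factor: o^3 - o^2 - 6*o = (o - 3)*(o^2 + 2*o) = o*(o - 3)*(o + 2)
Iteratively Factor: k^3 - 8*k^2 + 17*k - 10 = (k - 1)*(k^2 - 7*k + 10) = (k - 2)*(k - 1)*(k - 5)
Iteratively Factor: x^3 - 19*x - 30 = (x - 5)*(x^2 + 5*x + 6) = (x - 5)*(x + 2)*(x + 3)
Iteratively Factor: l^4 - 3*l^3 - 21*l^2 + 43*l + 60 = (l + 4)*(l^3 - 7*l^2 + 7*l + 15) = (l - 5)*(l + 4)*(l^2 - 2*l - 3) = (l - 5)*(l - 3)*(l + 4)*(l + 1)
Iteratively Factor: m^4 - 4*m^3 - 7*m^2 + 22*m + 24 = (m - 4)*(m^3 - 7*m - 6) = (m - 4)*(m + 2)*(m^2 - 2*m - 3) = (m - 4)*(m - 3)*(m + 2)*(m + 1)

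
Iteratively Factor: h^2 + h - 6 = (h + 3)*(h - 2)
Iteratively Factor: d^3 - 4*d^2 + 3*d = (d)*(d^2 - 4*d + 3) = d*(d - 3)*(d - 1)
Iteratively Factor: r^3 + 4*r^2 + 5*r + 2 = (r + 1)*(r^2 + 3*r + 2) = (r + 1)*(r + 2)*(r + 1)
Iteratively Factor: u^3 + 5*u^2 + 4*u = (u + 4)*(u^2 + u) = u*(u + 4)*(u + 1)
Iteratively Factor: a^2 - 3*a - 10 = (a + 2)*(a - 5)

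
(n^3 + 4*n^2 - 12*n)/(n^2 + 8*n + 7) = n*(n^2 + 4*n - 12)/(n^2 + 8*n + 7)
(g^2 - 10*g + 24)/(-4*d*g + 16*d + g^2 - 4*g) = (6 - g)/(4*d - g)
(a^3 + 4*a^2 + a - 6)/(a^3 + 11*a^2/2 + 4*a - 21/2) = 2*(a + 2)/(2*a + 7)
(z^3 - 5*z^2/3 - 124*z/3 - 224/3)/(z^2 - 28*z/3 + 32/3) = (3*z^2 + 19*z + 28)/(3*z - 4)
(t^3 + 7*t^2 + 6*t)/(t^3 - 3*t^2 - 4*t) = (t + 6)/(t - 4)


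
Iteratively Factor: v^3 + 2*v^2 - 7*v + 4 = (v - 1)*(v^2 + 3*v - 4) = (v - 1)*(v + 4)*(v - 1)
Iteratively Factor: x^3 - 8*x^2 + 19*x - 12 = (x - 3)*(x^2 - 5*x + 4) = (x - 3)*(x - 1)*(x - 4)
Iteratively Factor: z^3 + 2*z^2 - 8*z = (z)*(z^2 + 2*z - 8) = z*(z + 4)*(z - 2)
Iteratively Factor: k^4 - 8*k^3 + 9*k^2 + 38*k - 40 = (k - 4)*(k^3 - 4*k^2 - 7*k + 10) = (k - 4)*(k + 2)*(k^2 - 6*k + 5) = (k - 5)*(k - 4)*(k + 2)*(k - 1)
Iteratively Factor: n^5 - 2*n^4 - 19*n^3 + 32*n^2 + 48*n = (n - 3)*(n^4 + n^3 - 16*n^2 - 16*n) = (n - 3)*(n + 4)*(n^3 - 3*n^2 - 4*n) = n*(n - 3)*(n + 4)*(n^2 - 3*n - 4) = n*(n - 4)*(n - 3)*(n + 4)*(n + 1)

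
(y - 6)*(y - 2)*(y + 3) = y^3 - 5*y^2 - 12*y + 36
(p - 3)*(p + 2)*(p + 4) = p^3 + 3*p^2 - 10*p - 24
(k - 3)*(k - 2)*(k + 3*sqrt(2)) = k^3 - 5*k^2 + 3*sqrt(2)*k^2 - 15*sqrt(2)*k + 6*k + 18*sqrt(2)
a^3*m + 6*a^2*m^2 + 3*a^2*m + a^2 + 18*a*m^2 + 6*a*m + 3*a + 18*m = (a + 3)*(a + 6*m)*(a*m + 1)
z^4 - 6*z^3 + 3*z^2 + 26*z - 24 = (z - 4)*(z - 3)*(z - 1)*(z + 2)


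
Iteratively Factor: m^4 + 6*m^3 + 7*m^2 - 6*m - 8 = (m + 4)*(m^3 + 2*m^2 - m - 2) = (m + 2)*(m + 4)*(m^2 - 1) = (m + 1)*(m + 2)*(m + 4)*(m - 1)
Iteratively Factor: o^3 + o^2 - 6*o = (o + 3)*(o^2 - 2*o) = o*(o + 3)*(o - 2)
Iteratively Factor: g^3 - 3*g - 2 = (g - 2)*(g^2 + 2*g + 1) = (g - 2)*(g + 1)*(g + 1)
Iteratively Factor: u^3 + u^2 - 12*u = (u + 4)*(u^2 - 3*u) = (u - 3)*(u + 4)*(u)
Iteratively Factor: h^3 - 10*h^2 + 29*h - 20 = (h - 4)*(h^2 - 6*h + 5) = (h - 4)*(h - 1)*(h - 5)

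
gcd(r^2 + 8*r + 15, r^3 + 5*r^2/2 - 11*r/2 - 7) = 1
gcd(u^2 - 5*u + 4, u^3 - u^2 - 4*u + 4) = u - 1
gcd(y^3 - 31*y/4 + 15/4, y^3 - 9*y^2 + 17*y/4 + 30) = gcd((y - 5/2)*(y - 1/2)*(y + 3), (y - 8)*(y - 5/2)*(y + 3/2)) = y - 5/2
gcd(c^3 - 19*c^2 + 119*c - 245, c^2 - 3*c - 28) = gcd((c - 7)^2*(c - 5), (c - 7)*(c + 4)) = c - 7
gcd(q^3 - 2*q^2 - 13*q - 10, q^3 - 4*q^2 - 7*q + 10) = q^2 - 3*q - 10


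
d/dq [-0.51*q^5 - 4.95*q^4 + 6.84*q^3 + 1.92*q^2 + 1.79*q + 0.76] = -2.55*q^4 - 19.8*q^3 + 20.52*q^2 + 3.84*q + 1.79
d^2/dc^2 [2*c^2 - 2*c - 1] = 4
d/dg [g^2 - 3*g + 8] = 2*g - 3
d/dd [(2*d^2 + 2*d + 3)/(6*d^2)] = (-d - 3)/(3*d^3)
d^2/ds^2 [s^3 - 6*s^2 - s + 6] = 6*s - 12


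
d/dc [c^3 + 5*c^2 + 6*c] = 3*c^2 + 10*c + 6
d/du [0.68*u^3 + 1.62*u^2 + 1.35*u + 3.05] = 2.04*u^2 + 3.24*u + 1.35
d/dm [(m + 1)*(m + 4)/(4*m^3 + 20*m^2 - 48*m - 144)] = (-m^4 - 10*m^3 - 49*m^2 - 112*m - 132)/(4*(m^6 + 10*m^5 + m^4 - 192*m^3 - 216*m^2 + 864*m + 1296))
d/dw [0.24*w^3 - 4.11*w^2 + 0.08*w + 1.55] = 0.72*w^2 - 8.22*w + 0.08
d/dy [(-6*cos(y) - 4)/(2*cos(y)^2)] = -(3*cos(y) + 4)*sin(y)/cos(y)^3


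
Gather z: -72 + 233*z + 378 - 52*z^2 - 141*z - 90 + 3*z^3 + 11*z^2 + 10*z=3*z^3 - 41*z^2 + 102*z + 216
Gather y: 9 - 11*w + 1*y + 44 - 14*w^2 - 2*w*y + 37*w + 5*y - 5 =-14*w^2 + 26*w + y*(6 - 2*w) + 48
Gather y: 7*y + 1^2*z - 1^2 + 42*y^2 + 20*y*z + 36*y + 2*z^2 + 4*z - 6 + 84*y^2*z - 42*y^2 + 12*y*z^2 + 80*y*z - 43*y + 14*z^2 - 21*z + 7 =84*y^2*z + y*(12*z^2 + 100*z) + 16*z^2 - 16*z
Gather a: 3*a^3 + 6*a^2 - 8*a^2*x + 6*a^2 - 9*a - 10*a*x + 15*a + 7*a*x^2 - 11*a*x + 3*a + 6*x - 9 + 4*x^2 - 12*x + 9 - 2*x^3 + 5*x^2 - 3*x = 3*a^3 + a^2*(12 - 8*x) + a*(7*x^2 - 21*x + 9) - 2*x^3 + 9*x^2 - 9*x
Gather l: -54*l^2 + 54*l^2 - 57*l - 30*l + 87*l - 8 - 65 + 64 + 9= 0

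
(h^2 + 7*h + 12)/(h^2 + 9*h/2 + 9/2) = 2*(h + 4)/(2*h + 3)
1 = 1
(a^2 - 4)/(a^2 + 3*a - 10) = (a + 2)/(a + 5)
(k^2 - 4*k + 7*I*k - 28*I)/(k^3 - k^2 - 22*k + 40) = (k + 7*I)/(k^2 + 3*k - 10)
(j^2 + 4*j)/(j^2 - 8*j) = (j + 4)/(j - 8)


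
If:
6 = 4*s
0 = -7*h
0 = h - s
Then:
No Solution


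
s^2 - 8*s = s*(s - 8)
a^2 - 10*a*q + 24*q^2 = (a - 6*q)*(a - 4*q)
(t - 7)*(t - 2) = t^2 - 9*t + 14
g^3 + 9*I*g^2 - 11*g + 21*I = (g - I)*(g + 3*I)*(g + 7*I)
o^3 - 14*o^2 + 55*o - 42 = (o - 7)*(o - 6)*(o - 1)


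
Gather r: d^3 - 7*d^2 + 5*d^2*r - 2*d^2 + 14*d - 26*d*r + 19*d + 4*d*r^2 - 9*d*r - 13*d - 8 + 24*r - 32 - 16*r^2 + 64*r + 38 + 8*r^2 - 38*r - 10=d^3 - 9*d^2 + 20*d + r^2*(4*d - 8) + r*(5*d^2 - 35*d + 50) - 12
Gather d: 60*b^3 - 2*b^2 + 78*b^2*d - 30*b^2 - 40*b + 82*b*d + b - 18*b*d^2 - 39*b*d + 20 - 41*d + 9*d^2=60*b^3 - 32*b^2 - 39*b + d^2*(9 - 18*b) + d*(78*b^2 + 43*b - 41) + 20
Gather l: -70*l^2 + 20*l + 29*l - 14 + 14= -70*l^2 + 49*l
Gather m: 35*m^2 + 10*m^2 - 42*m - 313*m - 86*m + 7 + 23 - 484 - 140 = 45*m^2 - 441*m - 594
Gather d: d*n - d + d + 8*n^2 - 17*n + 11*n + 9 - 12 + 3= d*n + 8*n^2 - 6*n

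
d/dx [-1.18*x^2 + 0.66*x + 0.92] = 0.66 - 2.36*x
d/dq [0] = 0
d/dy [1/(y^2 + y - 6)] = (-2*y - 1)/(y^2 + y - 6)^2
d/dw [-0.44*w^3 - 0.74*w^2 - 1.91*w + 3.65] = -1.32*w^2 - 1.48*w - 1.91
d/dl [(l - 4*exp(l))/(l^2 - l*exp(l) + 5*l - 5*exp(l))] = ((1 - 4*exp(l))*(l^2 - l*exp(l) + 5*l - 5*exp(l)) + (l - 4*exp(l))*(l*exp(l) - 2*l + 6*exp(l) - 5))/(l^2 - l*exp(l) + 5*l - 5*exp(l))^2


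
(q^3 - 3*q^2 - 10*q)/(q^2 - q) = (q^2 - 3*q - 10)/(q - 1)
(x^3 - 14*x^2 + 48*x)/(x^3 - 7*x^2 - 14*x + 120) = x*(x - 8)/(x^2 - x - 20)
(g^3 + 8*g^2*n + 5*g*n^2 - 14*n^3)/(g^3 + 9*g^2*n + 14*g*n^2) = (g - n)/g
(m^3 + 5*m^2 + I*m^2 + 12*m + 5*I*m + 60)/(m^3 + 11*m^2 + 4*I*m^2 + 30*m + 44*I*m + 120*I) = (m - 3*I)/(m + 6)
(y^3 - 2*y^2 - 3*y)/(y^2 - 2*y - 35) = y*(-y^2 + 2*y + 3)/(-y^2 + 2*y + 35)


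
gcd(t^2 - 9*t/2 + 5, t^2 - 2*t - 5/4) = t - 5/2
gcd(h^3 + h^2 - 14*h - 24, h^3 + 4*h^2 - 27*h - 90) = h + 3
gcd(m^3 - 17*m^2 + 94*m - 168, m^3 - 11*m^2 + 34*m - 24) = m^2 - 10*m + 24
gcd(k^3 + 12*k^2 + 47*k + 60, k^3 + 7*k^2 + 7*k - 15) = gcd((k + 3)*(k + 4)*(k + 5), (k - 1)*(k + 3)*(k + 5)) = k^2 + 8*k + 15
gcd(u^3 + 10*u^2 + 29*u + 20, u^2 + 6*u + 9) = 1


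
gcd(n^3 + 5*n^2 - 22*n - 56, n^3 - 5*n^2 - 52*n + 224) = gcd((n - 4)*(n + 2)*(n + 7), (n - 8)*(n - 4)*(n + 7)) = n^2 + 3*n - 28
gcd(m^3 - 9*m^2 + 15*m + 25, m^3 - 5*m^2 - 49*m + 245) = m - 5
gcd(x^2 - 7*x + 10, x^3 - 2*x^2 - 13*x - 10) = x - 5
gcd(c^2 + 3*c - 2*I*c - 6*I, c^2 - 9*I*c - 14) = c - 2*I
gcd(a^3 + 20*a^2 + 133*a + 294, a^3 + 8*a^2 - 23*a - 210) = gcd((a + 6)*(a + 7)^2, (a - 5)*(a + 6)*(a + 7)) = a^2 + 13*a + 42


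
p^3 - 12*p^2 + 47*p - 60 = (p - 5)*(p - 4)*(p - 3)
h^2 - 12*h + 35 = (h - 7)*(h - 5)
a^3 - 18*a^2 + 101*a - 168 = (a - 8)*(a - 7)*(a - 3)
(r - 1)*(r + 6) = r^2 + 5*r - 6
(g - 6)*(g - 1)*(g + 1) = g^3 - 6*g^2 - g + 6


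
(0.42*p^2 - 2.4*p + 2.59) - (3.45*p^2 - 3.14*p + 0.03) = -3.03*p^2 + 0.74*p + 2.56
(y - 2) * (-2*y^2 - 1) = -2*y^3 + 4*y^2 - y + 2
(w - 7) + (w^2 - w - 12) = w^2 - 19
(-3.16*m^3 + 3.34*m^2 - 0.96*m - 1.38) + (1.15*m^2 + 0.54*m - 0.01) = -3.16*m^3 + 4.49*m^2 - 0.42*m - 1.39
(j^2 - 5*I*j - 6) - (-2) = j^2 - 5*I*j - 4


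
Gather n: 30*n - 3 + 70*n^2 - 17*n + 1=70*n^2 + 13*n - 2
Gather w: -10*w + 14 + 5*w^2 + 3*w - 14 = 5*w^2 - 7*w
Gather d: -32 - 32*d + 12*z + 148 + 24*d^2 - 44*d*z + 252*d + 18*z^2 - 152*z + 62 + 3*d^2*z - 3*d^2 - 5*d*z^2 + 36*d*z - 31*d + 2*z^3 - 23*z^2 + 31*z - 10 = d^2*(3*z + 21) + d*(-5*z^2 - 8*z + 189) + 2*z^3 - 5*z^2 - 109*z + 168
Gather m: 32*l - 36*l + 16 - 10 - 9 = -4*l - 3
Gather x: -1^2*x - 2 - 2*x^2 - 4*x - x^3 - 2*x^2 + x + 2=-x^3 - 4*x^2 - 4*x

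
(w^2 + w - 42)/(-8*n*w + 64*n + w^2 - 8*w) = (-w^2 - w + 42)/(8*n*w - 64*n - w^2 + 8*w)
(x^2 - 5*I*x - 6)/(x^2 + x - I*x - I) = (x^2 - 5*I*x - 6)/(x^2 + x - I*x - I)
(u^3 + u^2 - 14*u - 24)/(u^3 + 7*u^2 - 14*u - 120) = (u^2 + 5*u + 6)/(u^2 + 11*u + 30)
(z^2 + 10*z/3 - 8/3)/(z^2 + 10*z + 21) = (3*z^2 + 10*z - 8)/(3*(z^2 + 10*z + 21))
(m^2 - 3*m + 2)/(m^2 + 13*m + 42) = (m^2 - 3*m + 2)/(m^2 + 13*m + 42)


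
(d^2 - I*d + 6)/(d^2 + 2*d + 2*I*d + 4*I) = (d - 3*I)/(d + 2)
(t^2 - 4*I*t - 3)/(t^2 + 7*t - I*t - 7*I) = (t - 3*I)/(t + 7)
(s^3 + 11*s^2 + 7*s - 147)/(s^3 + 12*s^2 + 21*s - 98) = (s - 3)/(s - 2)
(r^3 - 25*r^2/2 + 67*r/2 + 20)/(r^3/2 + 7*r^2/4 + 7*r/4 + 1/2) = 2*(r^2 - 13*r + 40)/(r^2 + 3*r + 2)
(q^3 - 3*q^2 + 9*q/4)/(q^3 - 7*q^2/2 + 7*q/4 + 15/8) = 2*q*(2*q - 3)/(4*q^2 - 8*q - 5)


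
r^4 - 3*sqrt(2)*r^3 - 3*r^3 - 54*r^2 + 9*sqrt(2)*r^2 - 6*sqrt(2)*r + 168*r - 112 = (r - 2)*(r - 1)*(r - 7*sqrt(2))*(r + 4*sqrt(2))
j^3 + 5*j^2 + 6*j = j*(j + 2)*(j + 3)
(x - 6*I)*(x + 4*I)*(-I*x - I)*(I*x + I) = x^4 + 2*x^3 - 2*I*x^3 + 25*x^2 - 4*I*x^2 + 48*x - 2*I*x + 24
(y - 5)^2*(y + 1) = y^3 - 9*y^2 + 15*y + 25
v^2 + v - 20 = (v - 4)*(v + 5)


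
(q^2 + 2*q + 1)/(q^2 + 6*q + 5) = (q + 1)/(q + 5)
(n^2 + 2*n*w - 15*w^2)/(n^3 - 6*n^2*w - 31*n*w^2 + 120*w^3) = 1/(n - 8*w)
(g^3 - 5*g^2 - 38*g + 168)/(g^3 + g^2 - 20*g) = (g^2 - g - 42)/(g*(g + 5))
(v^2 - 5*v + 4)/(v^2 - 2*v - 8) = (v - 1)/(v + 2)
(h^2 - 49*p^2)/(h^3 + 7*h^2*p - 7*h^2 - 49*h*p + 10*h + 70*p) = (h - 7*p)/(h^2 - 7*h + 10)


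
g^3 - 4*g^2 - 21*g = g*(g - 7)*(g + 3)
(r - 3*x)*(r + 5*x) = r^2 + 2*r*x - 15*x^2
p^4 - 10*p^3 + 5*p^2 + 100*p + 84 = (p - 7)*(p - 6)*(p + 1)*(p + 2)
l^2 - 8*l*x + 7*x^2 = (l - 7*x)*(l - x)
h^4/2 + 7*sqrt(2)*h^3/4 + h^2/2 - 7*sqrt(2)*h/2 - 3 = (h/2 + sqrt(2)/2)*(h - sqrt(2))*(h + sqrt(2)/2)*(h + 3*sqrt(2))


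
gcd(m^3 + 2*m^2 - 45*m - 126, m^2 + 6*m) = m + 6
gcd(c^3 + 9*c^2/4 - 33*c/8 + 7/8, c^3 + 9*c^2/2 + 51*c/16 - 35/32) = c^2 + 13*c/4 - 7/8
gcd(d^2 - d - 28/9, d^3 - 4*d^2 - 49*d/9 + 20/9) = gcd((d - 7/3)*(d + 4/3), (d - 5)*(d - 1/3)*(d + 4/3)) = d + 4/3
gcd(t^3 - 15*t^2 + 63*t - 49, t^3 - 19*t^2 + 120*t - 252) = t - 7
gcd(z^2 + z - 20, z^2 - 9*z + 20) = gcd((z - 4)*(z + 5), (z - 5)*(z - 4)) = z - 4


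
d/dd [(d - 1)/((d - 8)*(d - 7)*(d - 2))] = 2*(-d^3 + 10*d^2 - 17*d - 13)/(d^6 - 34*d^5 + 461*d^4 - 3148*d^3 + 11204*d^2 - 19264*d + 12544)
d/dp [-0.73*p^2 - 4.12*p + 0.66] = -1.46*p - 4.12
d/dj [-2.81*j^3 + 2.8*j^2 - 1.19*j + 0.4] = -8.43*j^2 + 5.6*j - 1.19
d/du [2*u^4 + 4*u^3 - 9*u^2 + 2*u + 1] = 8*u^3 + 12*u^2 - 18*u + 2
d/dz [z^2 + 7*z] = 2*z + 7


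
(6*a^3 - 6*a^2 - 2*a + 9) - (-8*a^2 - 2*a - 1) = 6*a^3 + 2*a^2 + 10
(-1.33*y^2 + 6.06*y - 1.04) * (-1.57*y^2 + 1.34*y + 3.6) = 2.0881*y^4 - 11.2964*y^3 + 4.9652*y^2 + 20.4224*y - 3.744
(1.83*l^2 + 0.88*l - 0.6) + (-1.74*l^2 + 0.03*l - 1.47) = 0.0900000000000001*l^2 + 0.91*l - 2.07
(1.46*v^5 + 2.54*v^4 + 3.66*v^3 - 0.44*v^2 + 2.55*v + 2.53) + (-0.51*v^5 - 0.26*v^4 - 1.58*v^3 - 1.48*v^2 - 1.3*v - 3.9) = 0.95*v^5 + 2.28*v^4 + 2.08*v^3 - 1.92*v^2 + 1.25*v - 1.37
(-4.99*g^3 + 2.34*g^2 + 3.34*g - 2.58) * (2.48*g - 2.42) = -12.3752*g^4 + 17.879*g^3 + 2.6204*g^2 - 14.4812*g + 6.2436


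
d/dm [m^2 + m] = 2*m + 1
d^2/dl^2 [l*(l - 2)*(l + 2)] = 6*l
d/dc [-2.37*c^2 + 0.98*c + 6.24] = 0.98 - 4.74*c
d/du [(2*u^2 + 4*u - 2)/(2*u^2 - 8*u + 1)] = 12*(-2*u^2 + u - 1)/(4*u^4 - 32*u^3 + 68*u^2 - 16*u + 1)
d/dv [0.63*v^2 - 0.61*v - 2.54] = 1.26*v - 0.61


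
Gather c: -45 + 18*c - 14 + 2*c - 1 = 20*c - 60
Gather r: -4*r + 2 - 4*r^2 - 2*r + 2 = -4*r^2 - 6*r + 4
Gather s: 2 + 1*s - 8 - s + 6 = 0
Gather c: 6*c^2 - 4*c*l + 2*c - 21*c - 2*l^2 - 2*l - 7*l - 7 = 6*c^2 + c*(-4*l - 19) - 2*l^2 - 9*l - 7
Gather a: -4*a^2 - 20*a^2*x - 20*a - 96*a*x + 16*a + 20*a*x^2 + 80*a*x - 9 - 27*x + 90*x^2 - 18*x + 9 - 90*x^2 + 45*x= a^2*(-20*x - 4) + a*(20*x^2 - 16*x - 4)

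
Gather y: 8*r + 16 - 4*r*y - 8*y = 8*r + y*(-4*r - 8) + 16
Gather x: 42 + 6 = 48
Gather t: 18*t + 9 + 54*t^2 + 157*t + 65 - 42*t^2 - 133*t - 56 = 12*t^2 + 42*t + 18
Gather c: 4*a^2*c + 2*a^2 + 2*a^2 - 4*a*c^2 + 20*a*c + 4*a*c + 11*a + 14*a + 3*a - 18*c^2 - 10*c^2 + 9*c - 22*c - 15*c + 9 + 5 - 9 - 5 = 4*a^2 + 28*a + c^2*(-4*a - 28) + c*(4*a^2 + 24*a - 28)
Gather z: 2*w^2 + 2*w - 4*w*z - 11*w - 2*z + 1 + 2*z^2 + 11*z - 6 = 2*w^2 - 9*w + 2*z^2 + z*(9 - 4*w) - 5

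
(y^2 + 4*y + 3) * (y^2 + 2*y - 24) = y^4 + 6*y^3 - 13*y^2 - 90*y - 72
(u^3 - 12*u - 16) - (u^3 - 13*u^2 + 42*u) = 13*u^2 - 54*u - 16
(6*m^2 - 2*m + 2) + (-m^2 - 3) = 5*m^2 - 2*m - 1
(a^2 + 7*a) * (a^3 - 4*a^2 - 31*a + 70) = a^5 + 3*a^4 - 59*a^3 - 147*a^2 + 490*a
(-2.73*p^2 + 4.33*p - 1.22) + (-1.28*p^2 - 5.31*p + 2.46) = -4.01*p^2 - 0.98*p + 1.24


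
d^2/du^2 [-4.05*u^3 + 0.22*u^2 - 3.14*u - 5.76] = 0.44 - 24.3*u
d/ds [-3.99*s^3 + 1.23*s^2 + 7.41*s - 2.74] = -11.97*s^2 + 2.46*s + 7.41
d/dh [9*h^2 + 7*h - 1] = 18*h + 7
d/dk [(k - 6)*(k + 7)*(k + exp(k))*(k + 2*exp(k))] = (k - 6)*(k + 7)*(k + exp(k))*(2*exp(k) + 1) + (k - 6)*(k + 7)*(k + 2*exp(k))*(exp(k) + 1) + (k - 6)*(k + exp(k))*(k + 2*exp(k)) + (k + 7)*(k + exp(k))*(k + 2*exp(k))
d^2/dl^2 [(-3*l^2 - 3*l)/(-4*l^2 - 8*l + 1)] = 6*(-16*l^3 + 12*l^2 + 12*l + 9)/(64*l^6 + 384*l^5 + 720*l^4 + 320*l^3 - 180*l^2 + 24*l - 1)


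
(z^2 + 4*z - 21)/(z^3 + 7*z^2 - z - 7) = (z - 3)/(z^2 - 1)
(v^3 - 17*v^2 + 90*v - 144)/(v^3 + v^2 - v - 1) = (v^3 - 17*v^2 + 90*v - 144)/(v^3 + v^2 - v - 1)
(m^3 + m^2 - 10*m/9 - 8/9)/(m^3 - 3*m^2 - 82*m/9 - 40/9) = (m - 1)/(m - 5)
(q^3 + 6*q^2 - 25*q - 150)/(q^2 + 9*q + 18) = (q^2 - 25)/(q + 3)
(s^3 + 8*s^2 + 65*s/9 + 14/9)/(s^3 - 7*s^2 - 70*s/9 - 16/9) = (s + 7)/(s - 8)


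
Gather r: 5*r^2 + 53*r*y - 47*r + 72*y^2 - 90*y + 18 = 5*r^2 + r*(53*y - 47) + 72*y^2 - 90*y + 18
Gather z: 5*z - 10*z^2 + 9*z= -10*z^2 + 14*z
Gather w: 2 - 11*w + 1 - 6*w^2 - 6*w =-6*w^2 - 17*w + 3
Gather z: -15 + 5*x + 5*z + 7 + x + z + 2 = 6*x + 6*z - 6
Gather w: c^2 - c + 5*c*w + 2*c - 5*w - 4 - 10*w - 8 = c^2 + c + w*(5*c - 15) - 12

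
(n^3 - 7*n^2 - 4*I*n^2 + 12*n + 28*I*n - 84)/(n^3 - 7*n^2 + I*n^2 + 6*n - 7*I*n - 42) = (n^2 - 4*I*n + 12)/(n^2 + I*n + 6)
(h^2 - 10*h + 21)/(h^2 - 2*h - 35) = (h - 3)/(h + 5)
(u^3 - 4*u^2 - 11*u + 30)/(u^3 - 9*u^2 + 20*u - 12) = (u^2 - 2*u - 15)/(u^2 - 7*u + 6)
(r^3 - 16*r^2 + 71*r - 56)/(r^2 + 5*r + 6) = (r^3 - 16*r^2 + 71*r - 56)/(r^2 + 5*r + 6)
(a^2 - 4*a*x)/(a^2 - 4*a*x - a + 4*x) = a/(a - 1)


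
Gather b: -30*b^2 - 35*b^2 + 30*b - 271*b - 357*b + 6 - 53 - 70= -65*b^2 - 598*b - 117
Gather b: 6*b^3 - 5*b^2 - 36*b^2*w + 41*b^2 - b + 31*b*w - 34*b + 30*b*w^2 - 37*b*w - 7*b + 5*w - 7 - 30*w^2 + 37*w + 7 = 6*b^3 + b^2*(36 - 36*w) + b*(30*w^2 - 6*w - 42) - 30*w^2 + 42*w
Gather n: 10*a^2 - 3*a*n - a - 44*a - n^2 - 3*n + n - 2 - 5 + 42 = 10*a^2 - 45*a - n^2 + n*(-3*a - 2) + 35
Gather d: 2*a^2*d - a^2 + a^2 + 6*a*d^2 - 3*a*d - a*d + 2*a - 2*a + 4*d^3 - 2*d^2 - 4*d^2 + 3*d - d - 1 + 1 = 4*d^3 + d^2*(6*a - 6) + d*(2*a^2 - 4*a + 2)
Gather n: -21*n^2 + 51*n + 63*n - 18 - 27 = -21*n^2 + 114*n - 45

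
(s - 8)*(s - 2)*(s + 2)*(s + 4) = s^4 - 4*s^3 - 36*s^2 + 16*s + 128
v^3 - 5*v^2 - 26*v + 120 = (v - 6)*(v - 4)*(v + 5)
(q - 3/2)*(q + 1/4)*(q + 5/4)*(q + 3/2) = q^4 + 3*q^3/2 - 31*q^2/16 - 27*q/8 - 45/64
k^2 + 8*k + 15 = (k + 3)*(k + 5)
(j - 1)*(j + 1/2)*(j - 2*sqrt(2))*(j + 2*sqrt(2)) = j^4 - j^3/2 - 17*j^2/2 + 4*j + 4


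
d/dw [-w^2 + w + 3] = 1 - 2*w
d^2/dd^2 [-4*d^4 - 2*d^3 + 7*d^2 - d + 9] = -48*d^2 - 12*d + 14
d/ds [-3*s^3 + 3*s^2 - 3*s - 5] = -9*s^2 + 6*s - 3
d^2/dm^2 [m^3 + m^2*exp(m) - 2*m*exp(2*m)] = m^2*exp(m) - 8*m*exp(2*m) + 4*m*exp(m) + 6*m - 8*exp(2*m) + 2*exp(m)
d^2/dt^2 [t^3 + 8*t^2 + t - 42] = 6*t + 16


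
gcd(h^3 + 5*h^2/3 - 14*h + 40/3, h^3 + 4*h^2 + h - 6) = 1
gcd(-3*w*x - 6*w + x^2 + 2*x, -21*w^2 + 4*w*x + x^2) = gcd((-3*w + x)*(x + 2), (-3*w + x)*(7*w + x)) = -3*w + x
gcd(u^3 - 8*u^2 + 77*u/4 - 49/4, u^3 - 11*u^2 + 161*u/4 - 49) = u^2 - 7*u + 49/4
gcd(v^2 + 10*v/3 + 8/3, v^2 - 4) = v + 2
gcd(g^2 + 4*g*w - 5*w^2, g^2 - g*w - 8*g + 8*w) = -g + w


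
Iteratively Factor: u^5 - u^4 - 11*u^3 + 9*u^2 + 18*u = (u + 3)*(u^4 - 4*u^3 + u^2 + 6*u) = (u - 3)*(u + 3)*(u^3 - u^2 - 2*u) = (u - 3)*(u + 1)*(u + 3)*(u^2 - 2*u) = (u - 3)*(u - 2)*(u + 1)*(u + 3)*(u)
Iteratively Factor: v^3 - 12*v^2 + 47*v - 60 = (v - 5)*(v^2 - 7*v + 12) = (v - 5)*(v - 3)*(v - 4)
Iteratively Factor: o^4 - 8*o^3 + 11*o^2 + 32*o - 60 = (o + 2)*(o^3 - 10*o^2 + 31*o - 30) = (o - 2)*(o + 2)*(o^2 - 8*o + 15) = (o - 5)*(o - 2)*(o + 2)*(o - 3)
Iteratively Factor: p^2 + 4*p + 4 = (p + 2)*(p + 2)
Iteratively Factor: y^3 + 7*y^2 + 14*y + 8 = (y + 2)*(y^2 + 5*y + 4) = (y + 1)*(y + 2)*(y + 4)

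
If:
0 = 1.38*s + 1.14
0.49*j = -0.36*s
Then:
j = 0.61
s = -0.83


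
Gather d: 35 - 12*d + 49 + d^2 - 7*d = d^2 - 19*d + 84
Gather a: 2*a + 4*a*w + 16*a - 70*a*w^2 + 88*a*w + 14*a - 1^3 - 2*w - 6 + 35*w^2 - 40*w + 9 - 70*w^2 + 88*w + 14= a*(-70*w^2 + 92*w + 32) - 35*w^2 + 46*w + 16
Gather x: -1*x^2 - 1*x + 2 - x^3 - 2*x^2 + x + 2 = -x^3 - 3*x^2 + 4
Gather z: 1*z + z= 2*z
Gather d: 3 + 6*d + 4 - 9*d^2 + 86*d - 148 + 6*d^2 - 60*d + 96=-3*d^2 + 32*d - 45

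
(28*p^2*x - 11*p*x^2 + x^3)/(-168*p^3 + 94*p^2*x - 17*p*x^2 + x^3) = x/(-6*p + x)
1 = 1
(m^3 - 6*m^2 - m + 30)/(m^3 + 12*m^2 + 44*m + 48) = (m^2 - 8*m + 15)/(m^2 + 10*m + 24)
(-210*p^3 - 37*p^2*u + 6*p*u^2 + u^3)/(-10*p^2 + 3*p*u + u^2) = (42*p^2 - p*u - u^2)/(2*p - u)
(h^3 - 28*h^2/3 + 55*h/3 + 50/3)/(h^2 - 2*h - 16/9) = 3*(h^2 - 10*h + 25)/(3*h - 8)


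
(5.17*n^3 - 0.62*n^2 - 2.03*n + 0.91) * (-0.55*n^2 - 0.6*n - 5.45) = -2.8435*n^5 - 2.761*n^4 - 26.688*n^3 + 4.0965*n^2 + 10.5175*n - 4.9595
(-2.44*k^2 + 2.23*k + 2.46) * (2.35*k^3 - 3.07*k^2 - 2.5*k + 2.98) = -5.734*k^5 + 12.7313*k^4 + 5.0349*k^3 - 20.3984*k^2 + 0.495399999999999*k + 7.3308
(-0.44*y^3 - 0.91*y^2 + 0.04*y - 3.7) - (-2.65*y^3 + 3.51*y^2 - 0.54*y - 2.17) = 2.21*y^3 - 4.42*y^2 + 0.58*y - 1.53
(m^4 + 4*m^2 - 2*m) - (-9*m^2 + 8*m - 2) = m^4 + 13*m^2 - 10*m + 2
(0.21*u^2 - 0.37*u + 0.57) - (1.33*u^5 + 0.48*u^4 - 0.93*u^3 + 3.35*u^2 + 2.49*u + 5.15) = -1.33*u^5 - 0.48*u^4 + 0.93*u^3 - 3.14*u^2 - 2.86*u - 4.58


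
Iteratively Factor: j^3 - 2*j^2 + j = (j - 1)*(j^2 - j) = j*(j - 1)*(j - 1)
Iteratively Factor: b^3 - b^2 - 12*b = (b)*(b^2 - b - 12) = b*(b - 4)*(b + 3)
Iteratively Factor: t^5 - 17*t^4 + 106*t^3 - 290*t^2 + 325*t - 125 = (t - 5)*(t^4 - 12*t^3 + 46*t^2 - 60*t + 25) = (t - 5)^2*(t^3 - 7*t^2 + 11*t - 5) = (t - 5)^2*(t - 1)*(t^2 - 6*t + 5) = (t - 5)^3*(t - 1)*(t - 1)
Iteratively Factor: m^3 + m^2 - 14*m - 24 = (m - 4)*(m^2 + 5*m + 6) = (m - 4)*(m + 2)*(m + 3)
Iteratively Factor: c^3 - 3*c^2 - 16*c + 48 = (c - 4)*(c^2 + c - 12) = (c - 4)*(c + 4)*(c - 3)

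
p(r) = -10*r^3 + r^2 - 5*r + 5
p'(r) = -30*r^2 + 2*r - 5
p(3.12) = -304.58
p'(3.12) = -290.79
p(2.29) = -121.30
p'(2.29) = -157.74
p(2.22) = -110.58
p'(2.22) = -148.41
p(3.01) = -273.70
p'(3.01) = -270.78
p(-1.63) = 59.11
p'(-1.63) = -87.97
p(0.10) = 4.50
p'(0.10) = -5.10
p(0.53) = 1.14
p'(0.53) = -12.37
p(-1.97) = 95.18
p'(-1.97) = -125.37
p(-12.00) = 17489.00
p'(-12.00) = -4349.00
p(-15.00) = 34055.00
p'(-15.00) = -6785.00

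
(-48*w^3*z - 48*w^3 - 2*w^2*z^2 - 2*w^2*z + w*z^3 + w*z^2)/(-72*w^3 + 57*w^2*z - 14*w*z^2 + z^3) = w*(6*w*z + 6*w + z^2 + z)/(9*w^2 - 6*w*z + z^2)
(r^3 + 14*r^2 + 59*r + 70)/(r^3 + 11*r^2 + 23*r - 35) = (r + 2)/(r - 1)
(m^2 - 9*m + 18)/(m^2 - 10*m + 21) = (m - 6)/(m - 7)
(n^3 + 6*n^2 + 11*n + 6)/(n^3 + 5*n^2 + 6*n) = (n + 1)/n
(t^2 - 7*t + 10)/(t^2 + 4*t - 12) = (t - 5)/(t + 6)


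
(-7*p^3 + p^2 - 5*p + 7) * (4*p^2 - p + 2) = -28*p^5 + 11*p^4 - 35*p^3 + 35*p^2 - 17*p + 14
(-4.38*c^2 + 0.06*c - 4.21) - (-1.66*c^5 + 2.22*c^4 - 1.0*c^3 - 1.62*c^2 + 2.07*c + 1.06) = 1.66*c^5 - 2.22*c^4 + 1.0*c^3 - 2.76*c^2 - 2.01*c - 5.27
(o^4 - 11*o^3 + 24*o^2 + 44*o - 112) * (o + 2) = o^5 - 9*o^4 + 2*o^3 + 92*o^2 - 24*o - 224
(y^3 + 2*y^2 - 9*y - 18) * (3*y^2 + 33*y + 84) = 3*y^5 + 39*y^4 + 123*y^3 - 183*y^2 - 1350*y - 1512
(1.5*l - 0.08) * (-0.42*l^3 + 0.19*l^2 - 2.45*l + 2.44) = -0.63*l^4 + 0.3186*l^3 - 3.6902*l^2 + 3.856*l - 0.1952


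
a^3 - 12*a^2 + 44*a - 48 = (a - 6)*(a - 4)*(a - 2)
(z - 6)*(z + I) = z^2 - 6*z + I*z - 6*I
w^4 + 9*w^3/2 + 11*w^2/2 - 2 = (w - 1/2)*(w + 1)*(w + 2)^2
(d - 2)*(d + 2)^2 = d^3 + 2*d^2 - 4*d - 8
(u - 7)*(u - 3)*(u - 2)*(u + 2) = u^4 - 10*u^3 + 17*u^2 + 40*u - 84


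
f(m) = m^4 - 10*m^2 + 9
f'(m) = 4*m^3 - 20*m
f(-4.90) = 345.38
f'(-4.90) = -372.60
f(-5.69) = 733.45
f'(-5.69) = -623.08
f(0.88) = 1.86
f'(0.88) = -14.87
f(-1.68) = -11.26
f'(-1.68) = 14.63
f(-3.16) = 8.86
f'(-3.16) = -63.02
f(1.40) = -6.76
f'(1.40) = -17.02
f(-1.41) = -6.93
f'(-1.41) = 16.99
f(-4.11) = 125.42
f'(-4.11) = -195.51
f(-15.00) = 48384.00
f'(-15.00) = -13200.00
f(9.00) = 5760.00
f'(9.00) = 2736.00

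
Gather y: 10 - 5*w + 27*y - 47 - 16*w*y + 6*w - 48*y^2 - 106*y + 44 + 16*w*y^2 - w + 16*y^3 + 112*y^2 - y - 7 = 16*y^3 + y^2*(16*w + 64) + y*(-16*w - 80)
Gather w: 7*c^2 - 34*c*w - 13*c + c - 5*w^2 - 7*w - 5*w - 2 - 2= 7*c^2 - 12*c - 5*w^2 + w*(-34*c - 12) - 4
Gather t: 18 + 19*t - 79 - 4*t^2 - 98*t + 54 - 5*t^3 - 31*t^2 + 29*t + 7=-5*t^3 - 35*t^2 - 50*t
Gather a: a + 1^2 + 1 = a + 2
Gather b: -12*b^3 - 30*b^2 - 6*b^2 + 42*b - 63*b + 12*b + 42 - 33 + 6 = -12*b^3 - 36*b^2 - 9*b + 15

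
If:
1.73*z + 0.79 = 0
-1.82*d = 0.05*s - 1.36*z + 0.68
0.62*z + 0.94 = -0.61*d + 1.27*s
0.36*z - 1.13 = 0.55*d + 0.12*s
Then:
No Solution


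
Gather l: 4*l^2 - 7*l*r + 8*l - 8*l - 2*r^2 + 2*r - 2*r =4*l^2 - 7*l*r - 2*r^2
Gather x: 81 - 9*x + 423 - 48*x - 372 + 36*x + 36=168 - 21*x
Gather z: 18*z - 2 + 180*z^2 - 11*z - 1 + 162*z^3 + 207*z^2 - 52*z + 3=162*z^3 + 387*z^2 - 45*z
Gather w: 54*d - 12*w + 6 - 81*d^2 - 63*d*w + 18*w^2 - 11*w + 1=-81*d^2 + 54*d + 18*w^2 + w*(-63*d - 23) + 7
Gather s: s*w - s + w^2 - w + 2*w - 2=s*(w - 1) + w^2 + w - 2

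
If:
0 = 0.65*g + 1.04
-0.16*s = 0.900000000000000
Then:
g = -1.60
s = -5.62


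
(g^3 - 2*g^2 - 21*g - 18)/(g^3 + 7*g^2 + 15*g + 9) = (g - 6)/(g + 3)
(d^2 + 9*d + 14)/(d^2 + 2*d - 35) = (d + 2)/(d - 5)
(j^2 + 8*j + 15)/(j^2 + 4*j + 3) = (j + 5)/(j + 1)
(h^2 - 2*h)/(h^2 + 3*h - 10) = h/(h + 5)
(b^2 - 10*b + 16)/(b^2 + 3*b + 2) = (b^2 - 10*b + 16)/(b^2 + 3*b + 2)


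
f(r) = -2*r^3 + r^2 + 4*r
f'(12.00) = -836.00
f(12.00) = -3264.00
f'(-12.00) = -884.00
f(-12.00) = 3552.00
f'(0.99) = 0.10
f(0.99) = 3.00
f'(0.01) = 4.02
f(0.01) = 0.04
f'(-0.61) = 0.55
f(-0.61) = -1.61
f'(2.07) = -17.57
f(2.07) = -5.17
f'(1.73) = -10.50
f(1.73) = -0.44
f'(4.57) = -112.17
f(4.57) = -151.72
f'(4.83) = -126.31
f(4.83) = -182.71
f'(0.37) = 3.92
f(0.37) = 1.52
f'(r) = -6*r^2 + 2*r + 4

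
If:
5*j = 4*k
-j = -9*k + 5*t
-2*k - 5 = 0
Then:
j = -2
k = -5/2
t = -41/10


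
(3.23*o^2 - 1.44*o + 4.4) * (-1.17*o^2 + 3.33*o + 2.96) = -3.7791*o^4 + 12.4407*o^3 - 0.3824*o^2 + 10.3896*o + 13.024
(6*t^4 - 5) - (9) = 6*t^4 - 14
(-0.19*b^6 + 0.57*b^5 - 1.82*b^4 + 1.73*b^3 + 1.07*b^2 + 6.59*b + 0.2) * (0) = 0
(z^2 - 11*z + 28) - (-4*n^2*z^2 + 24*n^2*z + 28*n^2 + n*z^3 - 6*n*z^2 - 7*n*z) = 4*n^2*z^2 - 24*n^2*z - 28*n^2 - n*z^3 + 6*n*z^2 + 7*n*z + z^2 - 11*z + 28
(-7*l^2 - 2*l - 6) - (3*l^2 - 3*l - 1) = -10*l^2 + l - 5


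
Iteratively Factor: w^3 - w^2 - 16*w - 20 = (w - 5)*(w^2 + 4*w + 4) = (w - 5)*(w + 2)*(w + 2)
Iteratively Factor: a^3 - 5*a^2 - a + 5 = (a - 5)*(a^2 - 1) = (a - 5)*(a + 1)*(a - 1)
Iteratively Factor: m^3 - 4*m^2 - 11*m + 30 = (m - 5)*(m^2 + m - 6) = (m - 5)*(m - 2)*(m + 3)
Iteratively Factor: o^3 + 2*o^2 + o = (o)*(o^2 + 2*o + 1) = o*(o + 1)*(o + 1)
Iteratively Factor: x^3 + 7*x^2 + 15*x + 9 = (x + 3)*(x^2 + 4*x + 3) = (x + 3)^2*(x + 1)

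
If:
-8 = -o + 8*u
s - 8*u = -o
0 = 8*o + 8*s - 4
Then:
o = 17/2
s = -8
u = 1/16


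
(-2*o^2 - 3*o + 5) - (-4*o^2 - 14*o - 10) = 2*o^2 + 11*o + 15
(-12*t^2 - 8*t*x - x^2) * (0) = 0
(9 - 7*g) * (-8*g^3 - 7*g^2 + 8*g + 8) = 56*g^4 - 23*g^3 - 119*g^2 + 16*g + 72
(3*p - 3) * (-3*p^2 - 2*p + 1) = -9*p^3 + 3*p^2 + 9*p - 3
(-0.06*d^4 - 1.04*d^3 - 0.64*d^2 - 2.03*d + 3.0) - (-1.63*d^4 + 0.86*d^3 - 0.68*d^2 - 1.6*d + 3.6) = 1.57*d^4 - 1.9*d^3 + 0.04*d^2 - 0.43*d - 0.6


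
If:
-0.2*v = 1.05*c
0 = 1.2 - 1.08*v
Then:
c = -0.21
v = 1.11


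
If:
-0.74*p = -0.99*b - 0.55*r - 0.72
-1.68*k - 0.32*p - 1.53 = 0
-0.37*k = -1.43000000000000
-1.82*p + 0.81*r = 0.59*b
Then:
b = 8.42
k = 3.86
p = -25.07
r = -50.20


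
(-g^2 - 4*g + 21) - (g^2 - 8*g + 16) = -2*g^2 + 4*g + 5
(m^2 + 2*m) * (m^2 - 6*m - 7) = m^4 - 4*m^3 - 19*m^2 - 14*m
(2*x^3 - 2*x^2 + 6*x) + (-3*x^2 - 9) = 2*x^3 - 5*x^2 + 6*x - 9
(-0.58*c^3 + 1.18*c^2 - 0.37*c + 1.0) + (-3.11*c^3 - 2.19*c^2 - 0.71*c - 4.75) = -3.69*c^3 - 1.01*c^2 - 1.08*c - 3.75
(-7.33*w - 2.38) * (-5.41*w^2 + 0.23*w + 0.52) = 39.6553*w^3 + 11.1899*w^2 - 4.359*w - 1.2376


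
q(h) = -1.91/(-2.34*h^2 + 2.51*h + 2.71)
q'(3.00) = -0.19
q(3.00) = 0.18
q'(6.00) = -0.01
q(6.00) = 0.03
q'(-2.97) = 0.05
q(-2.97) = 0.08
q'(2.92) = -0.22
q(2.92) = 0.19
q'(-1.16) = 1.35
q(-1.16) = 0.57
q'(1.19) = -1.03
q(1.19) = -0.80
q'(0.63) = -0.07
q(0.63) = -0.57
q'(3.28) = -0.12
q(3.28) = 0.13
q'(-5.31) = 0.01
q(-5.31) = 0.02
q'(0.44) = 0.08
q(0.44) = -0.57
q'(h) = -1.91*(4.68*h - 2.51)/(-2.34*h^2 + 2.51*h + 2.71)^2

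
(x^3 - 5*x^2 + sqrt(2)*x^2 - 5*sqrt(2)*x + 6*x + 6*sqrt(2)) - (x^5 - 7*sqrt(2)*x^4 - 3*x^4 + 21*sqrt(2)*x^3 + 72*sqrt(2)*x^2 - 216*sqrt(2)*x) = -x^5 + 3*x^4 + 7*sqrt(2)*x^4 - 21*sqrt(2)*x^3 + x^3 - 71*sqrt(2)*x^2 - 5*x^2 + 6*x + 211*sqrt(2)*x + 6*sqrt(2)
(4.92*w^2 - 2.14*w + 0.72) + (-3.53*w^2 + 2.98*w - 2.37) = 1.39*w^2 + 0.84*w - 1.65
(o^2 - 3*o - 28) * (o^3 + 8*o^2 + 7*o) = o^5 + 5*o^4 - 45*o^3 - 245*o^2 - 196*o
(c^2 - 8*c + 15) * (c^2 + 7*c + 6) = c^4 - c^3 - 35*c^2 + 57*c + 90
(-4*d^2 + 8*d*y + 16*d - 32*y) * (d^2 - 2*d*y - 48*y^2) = -4*d^4 + 16*d^3*y + 16*d^3 + 176*d^2*y^2 - 64*d^2*y - 384*d*y^3 - 704*d*y^2 + 1536*y^3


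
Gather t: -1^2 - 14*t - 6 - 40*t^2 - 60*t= -40*t^2 - 74*t - 7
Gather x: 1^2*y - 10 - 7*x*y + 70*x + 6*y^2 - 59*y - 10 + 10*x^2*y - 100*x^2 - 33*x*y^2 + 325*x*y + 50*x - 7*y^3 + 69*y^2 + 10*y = x^2*(10*y - 100) + x*(-33*y^2 + 318*y + 120) - 7*y^3 + 75*y^2 - 48*y - 20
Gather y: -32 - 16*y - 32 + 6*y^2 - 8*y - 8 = 6*y^2 - 24*y - 72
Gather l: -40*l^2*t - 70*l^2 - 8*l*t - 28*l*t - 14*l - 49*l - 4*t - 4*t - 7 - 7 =l^2*(-40*t - 70) + l*(-36*t - 63) - 8*t - 14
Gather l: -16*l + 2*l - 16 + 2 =-14*l - 14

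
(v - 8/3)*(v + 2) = v^2 - 2*v/3 - 16/3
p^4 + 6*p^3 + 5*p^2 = p^2*(p + 1)*(p + 5)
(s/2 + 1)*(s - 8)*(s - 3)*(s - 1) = s^4/2 - 5*s^3 + 11*s^2/2 + 23*s - 24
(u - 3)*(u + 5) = u^2 + 2*u - 15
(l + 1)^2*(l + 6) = l^3 + 8*l^2 + 13*l + 6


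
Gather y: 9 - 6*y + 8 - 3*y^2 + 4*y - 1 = -3*y^2 - 2*y + 16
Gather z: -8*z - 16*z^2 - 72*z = -16*z^2 - 80*z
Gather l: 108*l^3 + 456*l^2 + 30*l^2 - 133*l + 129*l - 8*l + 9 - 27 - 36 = 108*l^3 + 486*l^2 - 12*l - 54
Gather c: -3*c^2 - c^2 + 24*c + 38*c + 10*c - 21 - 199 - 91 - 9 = -4*c^2 + 72*c - 320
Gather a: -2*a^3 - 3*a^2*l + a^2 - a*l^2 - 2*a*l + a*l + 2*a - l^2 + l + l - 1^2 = -2*a^3 + a^2*(1 - 3*l) + a*(-l^2 - l + 2) - l^2 + 2*l - 1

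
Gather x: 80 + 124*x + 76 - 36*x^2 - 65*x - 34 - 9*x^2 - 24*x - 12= -45*x^2 + 35*x + 110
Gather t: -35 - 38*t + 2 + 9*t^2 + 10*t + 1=9*t^2 - 28*t - 32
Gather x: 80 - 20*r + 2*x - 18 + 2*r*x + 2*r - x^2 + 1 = -18*r - x^2 + x*(2*r + 2) + 63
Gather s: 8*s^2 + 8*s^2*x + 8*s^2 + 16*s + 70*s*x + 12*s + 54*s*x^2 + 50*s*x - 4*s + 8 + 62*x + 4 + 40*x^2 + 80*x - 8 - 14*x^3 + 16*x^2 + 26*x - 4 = s^2*(8*x + 16) + s*(54*x^2 + 120*x + 24) - 14*x^3 + 56*x^2 + 168*x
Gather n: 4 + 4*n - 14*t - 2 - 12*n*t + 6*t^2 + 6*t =n*(4 - 12*t) + 6*t^2 - 8*t + 2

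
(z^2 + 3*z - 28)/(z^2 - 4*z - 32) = (-z^2 - 3*z + 28)/(-z^2 + 4*z + 32)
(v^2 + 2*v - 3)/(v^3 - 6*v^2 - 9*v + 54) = (v - 1)/(v^2 - 9*v + 18)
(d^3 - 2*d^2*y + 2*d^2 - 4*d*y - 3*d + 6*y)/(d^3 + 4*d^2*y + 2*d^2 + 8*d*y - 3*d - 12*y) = (d - 2*y)/(d + 4*y)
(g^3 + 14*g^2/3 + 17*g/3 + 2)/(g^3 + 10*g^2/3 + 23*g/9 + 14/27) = 9*(g^2 + 4*g + 3)/(9*g^2 + 24*g + 7)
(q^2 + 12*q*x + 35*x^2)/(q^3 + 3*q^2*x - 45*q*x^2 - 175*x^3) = (-q - 7*x)/(-q^2 + 2*q*x + 35*x^2)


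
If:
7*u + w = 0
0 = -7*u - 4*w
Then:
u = 0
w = 0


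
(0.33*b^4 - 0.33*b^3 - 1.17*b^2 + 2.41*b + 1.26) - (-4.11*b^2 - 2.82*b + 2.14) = 0.33*b^4 - 0.33*b^3 + 2.94*b^2 + 5.23*b - 0.88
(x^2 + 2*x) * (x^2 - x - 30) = x^4 + x^3 - 32*x^2 - 60*x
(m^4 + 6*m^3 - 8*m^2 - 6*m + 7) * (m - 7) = m^5 - m^4 - 50*m^3 + 50*m^2 + 49*m - 49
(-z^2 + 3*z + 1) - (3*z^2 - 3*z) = -4*z^2 + 6*z + 1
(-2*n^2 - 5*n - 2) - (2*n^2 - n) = -4*n^2 - 4*n - 2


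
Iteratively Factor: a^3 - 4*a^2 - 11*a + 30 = (a + 3)*(a^2 - 7*a + 10) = (a - 2)*(a + 3)*(a - 5)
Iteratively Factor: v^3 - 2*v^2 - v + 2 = (v - 1)*(v^2 - v - 2) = (v - 1)*(v + 1)*(v - 2)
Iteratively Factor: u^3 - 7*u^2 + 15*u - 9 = (u - 3)*(u^2 - 4*u + 3) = (u - 3)^2*(u - 1)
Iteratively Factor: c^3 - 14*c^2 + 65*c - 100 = (c - 5)*(c^2 - 9*c + 20) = (c - 5)*(c - 4)*(c - 5)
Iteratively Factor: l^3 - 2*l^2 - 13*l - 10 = (l + 2)*(l^2 - 4*l - 5) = (l - 5)*(l + 2)*(l + 1)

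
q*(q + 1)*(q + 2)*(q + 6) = q^4 + 9*q^3 + 20*q^2 + 12*q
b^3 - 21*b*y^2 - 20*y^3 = (b - 5*y)*(b + y)*(b + 4*y)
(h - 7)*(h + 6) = h^2 - h - 42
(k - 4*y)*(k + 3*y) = k^2 - k*y - 12*y^2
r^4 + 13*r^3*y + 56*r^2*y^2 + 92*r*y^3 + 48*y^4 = (r + y)*(r + 2*y)*(r + 4*y)*(r + 6*y)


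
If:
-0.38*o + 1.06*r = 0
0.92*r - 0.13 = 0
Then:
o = 0.39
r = 0.14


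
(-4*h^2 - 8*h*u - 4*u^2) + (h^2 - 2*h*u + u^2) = -3*h^2 - 10*h*u - 3*u^2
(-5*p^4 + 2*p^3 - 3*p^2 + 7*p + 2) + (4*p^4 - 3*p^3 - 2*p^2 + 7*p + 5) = -p^4 - p^3 - 5*p^2 + 14*p + 7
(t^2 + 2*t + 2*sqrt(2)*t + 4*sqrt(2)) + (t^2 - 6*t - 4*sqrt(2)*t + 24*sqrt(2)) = 2*t^2 - 4*t - 2*sqrt(2)*t + 28*sqrt(2)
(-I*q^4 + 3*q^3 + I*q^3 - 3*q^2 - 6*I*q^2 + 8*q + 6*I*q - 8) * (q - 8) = -I*q^5 + 3*q^4 + 9*I*q^4 - 27*q^3 - 14*I*q^3 + 32*q^2 + 54*I*q^2 - 72*q - 48*I*q + 64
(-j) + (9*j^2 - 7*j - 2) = 9*j^2 - 8*j - 2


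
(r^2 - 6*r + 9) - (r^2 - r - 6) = 15 - 5*r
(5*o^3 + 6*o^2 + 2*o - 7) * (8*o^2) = 40*o^5 + 48*o^4 + 16*o^3 - 56*o^2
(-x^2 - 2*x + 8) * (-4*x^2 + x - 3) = 4*x^4 + 7*x^3 - 31*x^2 + 14*x - 24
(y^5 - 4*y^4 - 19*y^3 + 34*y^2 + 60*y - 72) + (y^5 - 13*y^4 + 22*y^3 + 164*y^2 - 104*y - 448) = 2*y^5 - 17*y^4 + 3*y^3 + 198*y^2 - 44*y - 520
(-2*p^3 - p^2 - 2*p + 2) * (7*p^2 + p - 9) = -14*p^5 - 9*p^4 + 3*p^3 + 21*p^2 + 20*p - 18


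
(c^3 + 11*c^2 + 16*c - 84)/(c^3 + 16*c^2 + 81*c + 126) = (c - 2)/(c + 3)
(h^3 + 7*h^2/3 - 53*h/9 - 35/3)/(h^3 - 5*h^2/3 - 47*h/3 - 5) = (9*h^2 - 6*h - 35)/(3*(3*h^2 - 14*h - 5))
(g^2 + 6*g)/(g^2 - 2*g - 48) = g/(g - 8)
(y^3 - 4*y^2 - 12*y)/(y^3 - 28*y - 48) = y/(y + 4)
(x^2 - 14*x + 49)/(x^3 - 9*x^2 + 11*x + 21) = (x - 7)/(x^2 - 2*x - 3)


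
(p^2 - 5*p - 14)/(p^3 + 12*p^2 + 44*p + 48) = (p - 7)/(p^2 + 10*p + 24)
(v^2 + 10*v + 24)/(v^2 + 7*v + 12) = (v + 6)/(v + 3)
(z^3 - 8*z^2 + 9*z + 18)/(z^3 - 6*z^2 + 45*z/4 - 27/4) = 4*(z^2 - 5*z - 6)/(4*z^2 - 12*z + 9)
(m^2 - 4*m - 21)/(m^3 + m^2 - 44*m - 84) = (m + 3)/(m^2 + 8*m + 12)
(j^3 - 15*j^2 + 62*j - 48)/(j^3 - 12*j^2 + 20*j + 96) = (j - 1)/(j + 2)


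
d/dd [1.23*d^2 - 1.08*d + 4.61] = 2.46*d - 1.08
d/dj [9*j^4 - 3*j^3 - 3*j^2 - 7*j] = 36*j^3 - 9*j^2 - 6*j - 7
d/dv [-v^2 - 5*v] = -2*v - 5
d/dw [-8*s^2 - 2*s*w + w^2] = -2*s + 2*w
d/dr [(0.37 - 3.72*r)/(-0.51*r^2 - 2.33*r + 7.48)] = (-1.8972*r^2 + 0.3774*r - 26.9635)/(0.2601*r^4 + 2.3766*r^3 - 2.2007*r^2 - 34.8568*r + 55.9504)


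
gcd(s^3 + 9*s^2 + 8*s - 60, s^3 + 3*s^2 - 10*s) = s^2 + 3*s - 10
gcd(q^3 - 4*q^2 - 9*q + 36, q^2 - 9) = q^2 - 9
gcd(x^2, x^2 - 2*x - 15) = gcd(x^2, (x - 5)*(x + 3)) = 1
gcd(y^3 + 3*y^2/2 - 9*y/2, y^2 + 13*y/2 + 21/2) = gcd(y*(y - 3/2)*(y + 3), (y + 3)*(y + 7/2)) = y + 3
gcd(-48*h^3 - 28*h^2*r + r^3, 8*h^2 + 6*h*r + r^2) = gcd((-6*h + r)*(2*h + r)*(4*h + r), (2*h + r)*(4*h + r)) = 8*h^2 + 6*h*r + r^2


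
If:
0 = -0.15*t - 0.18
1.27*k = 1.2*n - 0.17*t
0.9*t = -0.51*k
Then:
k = 2.12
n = 2.07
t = -1.20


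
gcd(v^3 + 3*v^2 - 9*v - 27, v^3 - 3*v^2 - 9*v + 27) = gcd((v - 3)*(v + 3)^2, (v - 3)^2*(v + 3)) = v^2 - 9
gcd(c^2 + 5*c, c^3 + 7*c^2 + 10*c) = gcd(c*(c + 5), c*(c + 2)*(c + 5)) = c^2 + 5*c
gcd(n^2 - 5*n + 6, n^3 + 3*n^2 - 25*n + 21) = n - 3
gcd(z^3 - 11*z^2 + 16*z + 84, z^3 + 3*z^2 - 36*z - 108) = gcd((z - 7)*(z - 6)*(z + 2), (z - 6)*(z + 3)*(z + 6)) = z - 6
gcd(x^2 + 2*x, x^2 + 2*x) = x^2 + 2*x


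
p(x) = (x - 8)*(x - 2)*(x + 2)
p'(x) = (x - 8)*(x - 2) + (x - 8)*(x + 2) + (x - 2)*(x + 2) = 3*x^2 - 16*x - 4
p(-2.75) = -38.30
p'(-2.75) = 62.69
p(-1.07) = 25.90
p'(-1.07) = 16.55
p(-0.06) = 32.21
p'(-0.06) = -3.03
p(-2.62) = -30.42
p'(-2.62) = 58.51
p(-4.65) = -222.92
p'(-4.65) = 135.27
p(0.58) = 27.18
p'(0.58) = -12.27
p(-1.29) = 21.70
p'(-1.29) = 21.63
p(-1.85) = 5.69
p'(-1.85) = 35.87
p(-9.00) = -1309.00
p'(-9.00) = 383.00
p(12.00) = 560.00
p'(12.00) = 236.00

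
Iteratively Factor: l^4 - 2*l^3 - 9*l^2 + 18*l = (l - 3)*(l^3 + l^2 - 6*l) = l*(l - 3)*(l^2 + l - 6) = l*(l - 3)*(l - 2)*(l + 3)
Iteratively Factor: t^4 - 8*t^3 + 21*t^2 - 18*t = (t - 2)*(t^3 - 6*t^2 + 9*t) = (t - 3)*(t - 2)*(t^2 - 3*t) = (t - 3)^2*(t - 2)*(t)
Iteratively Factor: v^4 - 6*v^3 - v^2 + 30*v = (v - 5)*(v^3 - v^2 - 6*v) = v*(v - 5)*(v^2 - v - 6) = v*(v - 5)*(v - 3)*(v + 2)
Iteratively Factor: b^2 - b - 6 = (b - 3)*(b + 2)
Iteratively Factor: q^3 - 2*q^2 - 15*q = (q)*(q^2 - 2*q - 15) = q*(q - 5)*(q + 3)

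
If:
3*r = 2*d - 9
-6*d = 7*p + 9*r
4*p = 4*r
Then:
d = 72/25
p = -27/25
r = -27/25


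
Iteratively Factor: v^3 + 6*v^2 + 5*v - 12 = (v - 1)*(v^2 + 7*v + 12) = (v - 1)*(v + 3)*(v + 4)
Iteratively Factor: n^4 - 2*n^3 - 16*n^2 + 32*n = (n + 4)*(n^3 - 6*n^2 + 8*n) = (n - 2)*(n + 4)*(n^2 - 4*n) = n*(n - 2)*(n + 4)*(n - 4)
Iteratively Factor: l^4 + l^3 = (l)*(l^3 + l^2) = l^2*(l^2 + l) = l^3*(l + 1)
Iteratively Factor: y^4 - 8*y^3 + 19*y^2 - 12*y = (y - 3)*(y^3 - 5*y^2 + 4*y) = y*(y - 3)*(y^2 - 5*y + 4) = y*(y - 4)*(y - 3)*(y - 1)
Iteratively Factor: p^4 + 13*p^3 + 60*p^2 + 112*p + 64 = (p + 1)*(p^3 + 12*p^2 + 48*p + 64) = (p + 1)*(p + 4)*(p^2 + 8*p + 16) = (p + 1)*(p + 4)^2*(p + 4)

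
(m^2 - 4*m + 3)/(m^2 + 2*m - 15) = (m - 1)/(m + 5)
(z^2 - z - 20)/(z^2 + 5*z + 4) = (z - 5)/(z + 1)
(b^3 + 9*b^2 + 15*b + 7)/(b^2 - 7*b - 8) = (b^2 + 8*b + 7)/(b - 8)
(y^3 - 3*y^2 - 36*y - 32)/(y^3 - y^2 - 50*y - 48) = (y + 4)/(y + 6)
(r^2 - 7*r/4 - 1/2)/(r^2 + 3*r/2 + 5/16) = 4*(r - 2)/(4*r + 5)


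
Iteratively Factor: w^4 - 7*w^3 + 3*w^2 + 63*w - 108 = (w - 3)*(w^3 - 4*w^2 - 9*w + 36) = (w - 3)*(w + 3)*(w^2 - 7*w + 12) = (w - 4)*(w - 3)*(w + 3)*(w - 3)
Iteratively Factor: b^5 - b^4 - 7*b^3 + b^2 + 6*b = (b - 1)*(b^4 - 7*b^2 - 6*b) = (b - 3)*(b - 1)*(b^3 + 3*b^2 + 2*b) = (b - 3)*(b - 1)*(b + 1)*(b^2 + 2*b) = (b - 3)*(b - 1)*(b + 1)*(b + 2)*(b)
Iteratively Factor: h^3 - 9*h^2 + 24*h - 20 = (h - 2)*(h^2 - 7*h + 10) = (h - 2)^2*(h - 5)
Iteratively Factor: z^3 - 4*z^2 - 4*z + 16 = (z - 2)*(z^2 - 2*z - 8) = (z - 2)*(z + 2)*(z - 4)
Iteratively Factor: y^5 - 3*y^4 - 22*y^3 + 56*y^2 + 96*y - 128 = (y - 1)*(y^4 - 2*y^3 - 24*y^2 + 32*y + 128) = (y - 1)*(y + 2)*(y^3 - 4*y^2 - 16*y + 64) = (y - 4)*(y - 1)*(y + 2)*(y^2 - 16) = (y - 4)*(y - 1)*(y + 2)*(y + 4)*(y - 4)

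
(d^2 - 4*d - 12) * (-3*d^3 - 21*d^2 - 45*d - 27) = -3*d^5 - 9*d^4 + 75*d^3 + 405*d^2 + 648*d + 324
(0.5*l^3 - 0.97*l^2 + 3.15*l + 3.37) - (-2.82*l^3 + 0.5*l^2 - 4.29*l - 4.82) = 3.32*l^3 - 1.47*l^2 + 7.44*l + 8.19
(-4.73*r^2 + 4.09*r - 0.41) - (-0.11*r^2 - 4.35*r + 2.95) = -4.62*r^2 + 8.44*r - 3.36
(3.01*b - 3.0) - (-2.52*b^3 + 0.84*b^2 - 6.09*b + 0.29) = 2.52*b^3 - 0.84*b^2 + 9.1*b - 3.29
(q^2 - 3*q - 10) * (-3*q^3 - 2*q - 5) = -3*q^5 + 9*q^4 + 28*q^3 + q^2 + 35*q + 50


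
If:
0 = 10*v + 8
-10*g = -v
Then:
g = -2/25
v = -4/5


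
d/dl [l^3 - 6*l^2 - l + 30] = 3*l^2 - 12*l - 1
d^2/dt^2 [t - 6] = 0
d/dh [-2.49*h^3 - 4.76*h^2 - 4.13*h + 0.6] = -7.47*h^2 - 9.52*h - 4.13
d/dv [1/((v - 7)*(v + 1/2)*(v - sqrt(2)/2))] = 4*(-2*(v - 7)*(2*v + 1) - 2*(v - 7)*(2*v - sqrt(2)) - (2*v + 1)*(2*v - sqrt(2)))/((v - 7)^2*(2*v + 1)^2*(2*v - sqrt(2))^2)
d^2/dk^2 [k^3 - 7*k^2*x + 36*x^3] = 6*k - 14*x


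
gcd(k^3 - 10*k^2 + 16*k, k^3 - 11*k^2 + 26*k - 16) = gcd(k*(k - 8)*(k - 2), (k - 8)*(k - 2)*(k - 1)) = k^2 - 10*k + 16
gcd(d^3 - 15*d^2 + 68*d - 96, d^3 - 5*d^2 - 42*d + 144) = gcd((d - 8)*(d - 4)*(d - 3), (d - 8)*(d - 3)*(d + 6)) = d^2 - 11*d + 24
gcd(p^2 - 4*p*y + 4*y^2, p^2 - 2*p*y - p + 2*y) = -p + 2*y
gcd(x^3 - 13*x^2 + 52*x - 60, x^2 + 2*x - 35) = x - 5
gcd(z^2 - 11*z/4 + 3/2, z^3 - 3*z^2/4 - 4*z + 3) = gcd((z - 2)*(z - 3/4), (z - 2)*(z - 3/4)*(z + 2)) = z^2 - 11*z/4 + 3/2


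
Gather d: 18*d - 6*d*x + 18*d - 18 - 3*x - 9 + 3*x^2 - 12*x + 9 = d*(36 - 6*x) + 3*x^2 - 15*x - 18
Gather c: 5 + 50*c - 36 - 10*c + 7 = 40*c - 24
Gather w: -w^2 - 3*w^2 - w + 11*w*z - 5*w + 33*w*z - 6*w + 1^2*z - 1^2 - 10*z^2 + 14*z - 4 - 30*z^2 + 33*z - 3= -4*w^2 + w*(44*z - 12) - 40*z^2 + 48*z - 8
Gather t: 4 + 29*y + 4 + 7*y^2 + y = 7*y^2 + 30*y + 8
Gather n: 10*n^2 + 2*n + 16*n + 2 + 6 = 10*n^2 + 18*n + 8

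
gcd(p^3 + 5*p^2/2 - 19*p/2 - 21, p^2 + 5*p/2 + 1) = p + 2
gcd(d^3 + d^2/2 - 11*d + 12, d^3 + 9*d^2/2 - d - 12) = d^2 + 5*d/2 - 6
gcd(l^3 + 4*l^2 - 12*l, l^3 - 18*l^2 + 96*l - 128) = l - 2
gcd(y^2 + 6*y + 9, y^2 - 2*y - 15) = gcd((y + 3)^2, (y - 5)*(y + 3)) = y + 3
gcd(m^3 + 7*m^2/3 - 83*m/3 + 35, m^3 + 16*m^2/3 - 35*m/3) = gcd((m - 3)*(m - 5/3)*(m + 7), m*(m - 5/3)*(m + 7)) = m^2 + 16*m/3 - 35/3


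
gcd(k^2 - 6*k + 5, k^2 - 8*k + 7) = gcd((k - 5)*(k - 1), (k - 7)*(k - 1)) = k - 1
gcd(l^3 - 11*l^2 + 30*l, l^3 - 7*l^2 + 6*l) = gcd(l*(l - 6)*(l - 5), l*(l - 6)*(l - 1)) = l^2 - 6*l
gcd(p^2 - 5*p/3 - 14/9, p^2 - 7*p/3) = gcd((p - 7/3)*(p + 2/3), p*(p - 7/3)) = p - 7/3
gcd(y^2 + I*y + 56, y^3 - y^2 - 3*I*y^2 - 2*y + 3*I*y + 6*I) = 1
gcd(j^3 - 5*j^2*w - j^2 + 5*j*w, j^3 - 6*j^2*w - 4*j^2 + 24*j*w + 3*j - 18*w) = j - 1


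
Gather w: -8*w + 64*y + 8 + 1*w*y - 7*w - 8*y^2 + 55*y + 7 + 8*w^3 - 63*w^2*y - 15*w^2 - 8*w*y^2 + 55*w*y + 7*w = 8*w^3 + w^2*(-63*y - 15) + w*(-8*y^2 + 56*y - 8) - 8*y^2 + 119*y + 15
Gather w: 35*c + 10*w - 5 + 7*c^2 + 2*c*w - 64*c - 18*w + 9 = 7*c^2 - 29*c + w*(2*c - 8) + 4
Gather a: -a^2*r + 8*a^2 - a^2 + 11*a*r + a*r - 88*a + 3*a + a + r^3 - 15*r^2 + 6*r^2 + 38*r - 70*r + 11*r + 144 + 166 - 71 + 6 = a^2*(7 - r) + a*(12*r - 84) + r^3 - 9*r^2 - 21*r + 245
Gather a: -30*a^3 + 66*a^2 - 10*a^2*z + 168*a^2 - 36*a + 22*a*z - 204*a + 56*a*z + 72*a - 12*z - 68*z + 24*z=-30*a^3 + a^2*(234 - 10*z) + a*(78*z - 168) - 56*z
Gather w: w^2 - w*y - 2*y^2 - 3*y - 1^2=w^2 - w*y - 2*y^2 - 3*y - 1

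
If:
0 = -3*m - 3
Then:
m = -1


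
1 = 1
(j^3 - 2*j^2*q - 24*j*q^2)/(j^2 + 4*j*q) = j - 6*q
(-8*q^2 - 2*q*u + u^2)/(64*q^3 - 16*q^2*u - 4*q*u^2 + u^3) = (-2*q - u)/(16*q^2 - u^2)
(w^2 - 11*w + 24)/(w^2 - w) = (w^2 - 11*w + 24)/(w*(w - 1))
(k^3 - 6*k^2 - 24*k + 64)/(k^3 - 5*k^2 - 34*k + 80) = (k + 4)/(k + 5)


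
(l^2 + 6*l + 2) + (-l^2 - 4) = 6*l - 2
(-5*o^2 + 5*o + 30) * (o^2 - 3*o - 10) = -5*o^4 + 20*o^3 + 65*o^2 - 140*o - 300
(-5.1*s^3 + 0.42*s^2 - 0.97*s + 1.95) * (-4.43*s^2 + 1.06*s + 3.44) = 22.593*s^5 - 7.2666*s^4 - 12.8017*s^3 - 8.2219*s^2 - 1.2698*s + 6.708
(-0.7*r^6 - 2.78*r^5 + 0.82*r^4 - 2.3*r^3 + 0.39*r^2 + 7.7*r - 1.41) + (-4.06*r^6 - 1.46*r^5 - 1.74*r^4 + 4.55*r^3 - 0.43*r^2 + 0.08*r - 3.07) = -4.76*r^6 - 4.24*r^5 - 0.92*r^4 + 2.25*r^3 - 0.04*r^2 + 7.78*r - 4.48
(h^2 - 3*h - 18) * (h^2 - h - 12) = h^4 - 4*h^3 - 27*h^2 + 54*h + 216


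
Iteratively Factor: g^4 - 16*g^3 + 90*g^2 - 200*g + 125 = (g - 5)*(g^3 - 11*g^2 + 35*g - 25) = (g - 5)*(g - 1)*(g^2 - 10*g + 25) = (g - 5)^2*(g - 1)*(g - 5)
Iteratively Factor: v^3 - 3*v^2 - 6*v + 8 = (v + 2)*(v^2 - 5*v + 4) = (v - 1)*(v + 2)*(v - 4)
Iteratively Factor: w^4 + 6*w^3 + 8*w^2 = (w)*(w^3 + 6*w^2 + 8*w) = w^2*(w^2 + 6*w + 8) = w^2*(w + 2)*(w + 4)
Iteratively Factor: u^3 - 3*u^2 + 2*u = (u)*(u^2 - 3*u + 2) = u*(u - 2)*(u - 1)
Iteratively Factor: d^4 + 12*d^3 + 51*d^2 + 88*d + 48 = (d + 4)*(d^3 + 8*d^2 + 19*d + 12) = (d + 1)*(d + 4)*(d^2 + 7*d + 12) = (d + 1)*(d + 4)^2*(d + 3)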